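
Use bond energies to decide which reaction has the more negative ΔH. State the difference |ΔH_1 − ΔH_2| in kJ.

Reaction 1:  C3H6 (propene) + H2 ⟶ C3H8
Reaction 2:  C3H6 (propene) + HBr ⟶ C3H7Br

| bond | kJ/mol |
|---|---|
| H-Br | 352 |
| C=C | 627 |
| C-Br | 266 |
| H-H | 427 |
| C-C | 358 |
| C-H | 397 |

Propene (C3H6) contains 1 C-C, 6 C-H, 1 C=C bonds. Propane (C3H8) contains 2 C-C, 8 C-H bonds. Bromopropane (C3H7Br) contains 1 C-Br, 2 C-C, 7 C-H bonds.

Reaction 1, by 56 kJ

Reaction 1:
  Bonds broken (reactants):
    C-C: 1 × 358 = 358
    C-H: 6 × 397 = 2382
    C=C: 1 × 627 = 627
    H-H: 1 × 427 = 427
    Σ(broken) = 3794 kJ
  Bonds formed (products):
    C-C: 2 × 358 = 716
    C-H: 8 × 397 = 3176
    Σ(formed) = 3892 kJ
  ΔH_1 = 3794 − 3892 = −98 kJ
Reaction 2:
  Bonds broken (reactants):
    C-C: 1 × 358 = 358
    C-H: 6 × 397 = 2382
    C=C: 1 × 627 = 627
    H-Br: 1 × 352 = 352
    Σ(broken) = 3719 kJ
  Bonds formed (products):
    C-Br: 1 × 266 = 266
    C-C: 2 × 358 = 716
    C-H: 7 × 397 = 2779
    Σ(formed) = 3761 kJ
  ΔH_2 = 3719 − 3761 = −42 kJ
ΔH_1 − ΔH_2 = −56 kJ, so reaction 1 has the more negative ΔH; |ΔH_1 − ΔH_2| = 56 kJ.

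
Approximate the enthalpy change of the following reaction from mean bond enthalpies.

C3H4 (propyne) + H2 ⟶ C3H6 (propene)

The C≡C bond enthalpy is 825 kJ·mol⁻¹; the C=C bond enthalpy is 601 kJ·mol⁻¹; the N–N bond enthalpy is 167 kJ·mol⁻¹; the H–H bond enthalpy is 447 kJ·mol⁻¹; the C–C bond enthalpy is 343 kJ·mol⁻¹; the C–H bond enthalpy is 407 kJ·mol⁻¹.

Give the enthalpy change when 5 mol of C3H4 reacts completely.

ΔH = −715 kJ

Bonds broken (reactants):
  C≡C: 1 × 825 = 825
  C–C: 1 × 343 = 343
  C–H: 4 × 407 = 1628
  H–H: 1 × 447 = 447
  Σ(broken) = 3243 kJ
Bonds formed (products):
  C–C: 1 × 343 = 343
  C–H: 6 × 407 = 2442
  C=C: 1 × 601 = 601
  Σ(formed) = 3386 kJ
ΔH = Σ(broken) − Σ(formed) = 3243 − 3386 = −143 kJ
For 5× the reaction as written: 5 × (−143) = −715 kJ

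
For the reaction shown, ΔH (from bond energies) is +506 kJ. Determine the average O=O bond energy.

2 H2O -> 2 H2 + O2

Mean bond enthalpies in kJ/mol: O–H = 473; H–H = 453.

D(O=O) ≈ 480 kJ/mol

Let D be the O=O bond energy.
Σ(broken) = 4×473 = 1892
Σ(formed) = 2×453 + 1×D = 906 + D
ΔH = Σ(broken) − Σ(formed) = (1892) − (906 + D) = +986 − D
Setting this equal to +506 kJ gives D = 480 kJ/mol.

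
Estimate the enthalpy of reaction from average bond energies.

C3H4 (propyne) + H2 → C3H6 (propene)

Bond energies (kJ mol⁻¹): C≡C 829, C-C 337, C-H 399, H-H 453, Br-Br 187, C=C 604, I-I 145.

ΔH ≈ −120 kJ

Bonds broken (reactants):
  C≡C: 1 × 829 = 829
  C-C: 1 × 337 = 337
  C-H: 4 × 399 = 1596
  H-H: 1 × 453 = 453
  Σ(broken) = 3215 kJ
Bonds formed (products):
  C-C: 1 × 337 = 337
  C-H: 6 × 399 = 2394
  C=C: 1 × 604 = 604
  Σ(formed) = 3335 kJ
ΔH = Σ(broken) − Σ(formed) = 3215 − 3335 = −120 kJ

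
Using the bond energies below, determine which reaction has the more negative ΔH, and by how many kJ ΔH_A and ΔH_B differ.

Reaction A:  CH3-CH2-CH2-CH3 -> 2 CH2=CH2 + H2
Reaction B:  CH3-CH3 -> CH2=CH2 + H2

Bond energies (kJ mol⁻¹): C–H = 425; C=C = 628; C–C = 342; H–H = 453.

Reaction B, by 56 kJ

Reaction A:
  Bonds broken (reactants):
    C–C: 3 × 342 = 1026
    C–H: 10 × 425 = 4250
    Σ(broken) = 5276 kJ
  Bonds formed (products):
    C–H: 8 × 425 = 3400
    C=C: 2 × 628 = 1256
    H–H: 1 × 453 = 453
    Σ(formed) = 5109 kJ
  ΔH_A = 5276 − 5109 = +167 kJ
Reaction B:
  Bonds broken (reactants):
    C–C: 1 × 342 = 342
    C–H: 6 × 425 = 2550
    Σ(broken) = 2892 kJ
  Bonds formed (products):
    C–H: 4 × 425 = 1700
    C=C: 1 × 628 = 628
    H–H: 1 × 453 = 453
    Σ(formed) = 2781 kJ
  ΔH_B = 2892 − 2781 = +111 kJ
ΔH_A − ΔH_B = +56 kJ, so reaction B has the more negative ΔH; |ΔH_A − ΔH_B| = 56 kJ.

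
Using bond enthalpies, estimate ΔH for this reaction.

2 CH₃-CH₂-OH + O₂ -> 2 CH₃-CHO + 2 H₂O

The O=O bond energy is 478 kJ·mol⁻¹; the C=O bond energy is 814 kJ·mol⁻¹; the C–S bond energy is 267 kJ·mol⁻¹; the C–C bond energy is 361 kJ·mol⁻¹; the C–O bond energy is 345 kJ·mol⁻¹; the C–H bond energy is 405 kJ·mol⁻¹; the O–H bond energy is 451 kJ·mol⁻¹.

ΔH ≈ −552 kJ

Bonds broken (reactants):
  C–C: 2 × 361 = 722
  C–H: 10 × 405 = 4050
  C–O: 2 × 345 = 690
  O–H: 2 × 451 = 902
  O=O: 1 × 478 = 478
  Σ(broken) = 6842 kJ
Bonds formed (products):
  C–C: 2 × 361 = 722
  C–H: 8 × 405 = 3240
  C=O: 2 × 814 = 1628
  O–H: 4 × 451 = 1804
  Σ(formed) = 7394 kJ
ΔH = Σ(broken) − Σ(formed) = 6842 − 7394 = −552 kJ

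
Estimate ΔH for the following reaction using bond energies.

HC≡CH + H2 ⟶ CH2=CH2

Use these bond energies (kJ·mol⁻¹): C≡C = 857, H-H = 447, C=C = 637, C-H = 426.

ΔH ≈ −185 kJ

Bonds broken (reactants):
  C≡C: 1 × 857 = 857
  C-H: 2 × 426 = 852
  H-H: 1 × 447 = 447
  Σ(broken) = 2156 kJ
Bonds formed (products):
  C-H: 4 × 426 = 1704
  C=C: 1 × 637 = 637
  Σ(formed) = 2341 kJ
ΔH = Σ(broken) − Σ(formed) = 2156 − 2341 = −185 kJ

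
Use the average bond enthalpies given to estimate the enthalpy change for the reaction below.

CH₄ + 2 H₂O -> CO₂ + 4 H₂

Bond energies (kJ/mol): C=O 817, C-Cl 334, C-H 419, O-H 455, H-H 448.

ΔH ≈ +70 kJ

Bonds broken (reactants):
  C-H: 4 × 419 = 1676
  O-H: 4 × 455 = 1820
  Σ(broken) = 3496 kJ
Bonds formed (products):
  C=O: 2 × 817 = 1634
  H-H: 4 × 448 = 1792
  Σ(formed) = 3426 kJ
ΔH = Σ(broken) − Σ(formed) = 3496 − 3426 = +70 kJ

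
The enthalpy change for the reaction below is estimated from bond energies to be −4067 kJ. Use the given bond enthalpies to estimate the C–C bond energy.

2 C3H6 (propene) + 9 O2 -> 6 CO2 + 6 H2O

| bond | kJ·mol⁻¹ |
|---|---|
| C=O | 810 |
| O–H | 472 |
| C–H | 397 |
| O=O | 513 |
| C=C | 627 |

Let D be the C–C bond energy.
Σ(broken) = 2×D + 12×397 + 2×627 + 9×513 = 10635 + 2D
Σ(formed) = 12×810 + 12×472 = 15384
ΔH = Σ(broken) − Σ(formed) = (10635 + 2D) − (15384) = −4749 + 2D
Setting this equal to −4067 kJ gives 2D = 682, so D = 341 kJ/mol.

D(C–C) ≈ 341 kJ/mol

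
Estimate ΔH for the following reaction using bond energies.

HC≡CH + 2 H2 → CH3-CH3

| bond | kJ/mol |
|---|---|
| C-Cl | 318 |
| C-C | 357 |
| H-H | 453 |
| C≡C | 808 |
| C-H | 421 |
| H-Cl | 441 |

Bonds broken (reactants):
  C≡C: 1 × 808 = 808
  C-H: 2 × 421 = 842
  H-H: 2 × 453 = 906
  Σ(broken) = 2556 kJ
Bonds formed (products):
  C-C: 1 × 357 = 357
  C-H: 6 × 421 = 2526
  Σ(formed) = 2883 kJ
ΔH = Σ(broken) − Σ(formed) = 2556 − 2883 = −327 kJ

ΔH ≈ −327 kJ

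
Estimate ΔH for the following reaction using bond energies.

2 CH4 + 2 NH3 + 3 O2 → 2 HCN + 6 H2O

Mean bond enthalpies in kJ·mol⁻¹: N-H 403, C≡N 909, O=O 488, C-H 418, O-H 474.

ΔH ≈ −1116 kJ

Bonds broken (reactants):
  C-H: 8 × 418 = 3344
  N-H: 6 × 403 = 2418
  O=O: 3 × 488 = 1464
  Σ(broken) = 7226 kJ
Bonds formed (products):
  C≡N: 2 × 909 = 1818
  C-H: 2 × 418 = 836
  O-H: 12 × 474 = 5688
  Σ(formed) = 8342 kJ
ΔH = Σ(broken) − Σ(formed) = 7226 − 8342 = −1116 kJ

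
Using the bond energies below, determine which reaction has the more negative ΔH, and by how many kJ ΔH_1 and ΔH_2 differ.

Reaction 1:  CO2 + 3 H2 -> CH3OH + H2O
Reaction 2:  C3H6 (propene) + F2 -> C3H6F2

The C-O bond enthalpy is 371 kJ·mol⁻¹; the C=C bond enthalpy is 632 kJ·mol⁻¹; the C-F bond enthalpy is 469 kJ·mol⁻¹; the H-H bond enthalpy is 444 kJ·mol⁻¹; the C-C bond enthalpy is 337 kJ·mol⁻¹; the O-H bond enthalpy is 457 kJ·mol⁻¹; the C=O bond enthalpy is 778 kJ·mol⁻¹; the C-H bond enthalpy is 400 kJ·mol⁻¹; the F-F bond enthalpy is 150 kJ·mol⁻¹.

Reaction 1:
  Bonds broken (reactants):
    C=O: 2 × 778 = 1556
    H-H: 3 × 444 = 1332
    Σ(broken) = 2888 kJ
  Bonds formed (products):
    C-H: 3 × 400 = 1200
    C-O: 1 × 371 = 371
    O-H: 3 × 457 = 1371
    Σ(formed) = 2942 kJ
  ΔH_1 = 2888 − 2942 = −54 kJ
Reaction 2:
  Bonds broken (reactants):
    C-C: 1 × 337 = 337
    C-H: 6 × 400 = 2400
    C=C: 1 × 632 = 632
    F-F: 1 × 150 = 150
    Σ(broken) = 3519 kJ
  Bonds formed (products):
    C-C: 2 × 337 = 674
    C-F: 2 × 469 = 938
    C-H: 6 × 400 = 2400
    Σ(formed) = 4012 kJ
  ΔH_2 = 3519 − 4012 = −493 kJ
ΔH_1 − ΔH_2 = +439 kJ, so reaction 2 has the more negative ΔH; |ΔH_1 − ΔH_2| = 439 kJ.

Reaction 2, by 439 kJ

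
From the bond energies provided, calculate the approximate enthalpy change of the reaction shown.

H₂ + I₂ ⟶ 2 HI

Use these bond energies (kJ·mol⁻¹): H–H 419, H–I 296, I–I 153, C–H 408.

ΔH ≈ −20 kJ

Bonds broken (reactants):
  H–H: 1 × 419 = 419
  I–I: 1 × 153 = 153
  Σ(broken) = 572 kJ
Bonds formed (products):
  H–I: 2 × 296 = 592
  Σ(formed) = 592 kJ
ΔH = Σ(broken) − Σ(formed) = 572 − 592 = −20 kJ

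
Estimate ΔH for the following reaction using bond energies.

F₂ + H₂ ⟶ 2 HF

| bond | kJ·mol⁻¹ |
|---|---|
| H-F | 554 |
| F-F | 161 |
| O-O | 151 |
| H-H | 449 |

ΔH ≈ −498 kJ

Bonds broken (reactants):
  F-F: 1 × 161 = 161
  H-H: 1 × 449 = 449
  Σ(broken) = 610 kJ
Bonds formed (products):
  H-F: 2 × 554 = 1108
  Σ(formed) = 1108 kJ
ΔH = Σ(broken) − Σ(formed) = 610 − 1108 = −498 kJ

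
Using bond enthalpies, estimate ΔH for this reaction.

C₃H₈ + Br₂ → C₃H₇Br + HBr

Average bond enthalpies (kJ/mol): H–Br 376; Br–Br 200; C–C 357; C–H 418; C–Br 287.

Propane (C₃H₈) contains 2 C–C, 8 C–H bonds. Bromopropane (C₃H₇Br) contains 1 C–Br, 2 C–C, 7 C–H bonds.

ΔH ≈ −45 kJ

Bonds broken (reactants):
  Br–Br: 1 × 200 = 200
  C–C: 2 × 357 = 714
  C–H: 8 × 418 = 3344
  Σ(broken) = 4258 kJ
Bonds formed (products):
  C–Br: 1 × 287 = 287
  C–C: 2 × 357 = 714
  C–H: 7 × 418 = 2926
  H–Br: 1 × 376 = 376
  Σ(formed) = 4303 kJ
ΔH = Σ(broken) − Σ(formed) = 4258 − 4303 = −45 kJ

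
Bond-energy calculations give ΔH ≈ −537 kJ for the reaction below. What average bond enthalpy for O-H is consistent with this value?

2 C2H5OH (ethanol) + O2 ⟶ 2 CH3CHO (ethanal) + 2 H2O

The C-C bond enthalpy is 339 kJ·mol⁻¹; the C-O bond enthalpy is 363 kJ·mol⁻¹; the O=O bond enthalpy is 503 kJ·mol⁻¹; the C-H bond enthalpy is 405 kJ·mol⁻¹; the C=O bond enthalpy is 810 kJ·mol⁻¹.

D(O-H) ≈ 478 kJ/mol

Let D be the O-H bond energy.
Σ(broken) = 2×339 + 10×405 + 2×363 + 2×D + 1×503 = 5957 + 2D
Σ(formed) = 2×339 + 8×405 + 2×810 + 4×D = 5538 + 4D
ΔH = Σ(broken) − Σ(formed) = (5957 + 2D) − (5538 + 4D) = +419 − 2D
Setting this equal to −537 kJ gives 2D = 956, so D = 478 kJ/mol.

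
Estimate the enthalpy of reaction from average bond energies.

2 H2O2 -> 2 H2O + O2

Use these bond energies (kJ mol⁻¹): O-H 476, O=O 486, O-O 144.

ΔH ≈ −198 kJ

Bonds broken (reactants):
  O-H: 4 × 476 = 1904
  O-O: 2 × 144 = 288
  Σ(broken) = 2192 kJ
Bonds formed (products):
  O-H: 4 × 476 = 1904
  O=O: 1 × 486 = 486
  Σ(formed) = 2390 kJ
ΔH = Σ(broken) − Σ(formed) = 2192 − 2390 = −198 kJ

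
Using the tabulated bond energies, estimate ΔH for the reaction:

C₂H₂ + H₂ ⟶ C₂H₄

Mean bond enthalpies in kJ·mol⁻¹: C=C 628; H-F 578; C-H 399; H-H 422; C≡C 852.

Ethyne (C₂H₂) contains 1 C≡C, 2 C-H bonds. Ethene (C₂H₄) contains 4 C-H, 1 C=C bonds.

Bonds broken (reactants):
  C≡C: 1 × 852 = 852
  C-H: 2 × 399 = 798
  H-H: 1 × 422 = 422
  Σ(broken) = 2072 kJ
Bonds formed (products):
  C-H: 4 × 399 = 1596
  C=C: 1 × 628 = 628
  Σ(formed) = 2224 kJ
ΔH = Σ(broken) − Σ(formed) = 2072 − 2224 = −152 kJ

ΔH ≈ −152 kJ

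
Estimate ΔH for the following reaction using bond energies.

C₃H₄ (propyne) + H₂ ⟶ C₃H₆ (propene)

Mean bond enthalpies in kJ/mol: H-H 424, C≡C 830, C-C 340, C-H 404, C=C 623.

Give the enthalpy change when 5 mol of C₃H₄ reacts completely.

ΔH = −885 kJ

Bonds broken (reactants):
  C≡C: 1 × 830 = 830
  C-C: 1 × 340 = 340
  C-H: 4 × 404 = 1616
  H-H: 1 × 424 = 424
  Σ(broken) = 3210 kJ
Bonds formed (products):
  C-C: 1 × 340 = 340
  C-H: 6 × 404 = 2424
  C=C: 1 × 623 = 623
  Σ(formed) = 3387 kJ
ΔH = Σ(broken) − Σ(formed) = 3210 − 3387 = −177 kJ
For 5× the reaction as written: 5 × (−177) = −885 kJ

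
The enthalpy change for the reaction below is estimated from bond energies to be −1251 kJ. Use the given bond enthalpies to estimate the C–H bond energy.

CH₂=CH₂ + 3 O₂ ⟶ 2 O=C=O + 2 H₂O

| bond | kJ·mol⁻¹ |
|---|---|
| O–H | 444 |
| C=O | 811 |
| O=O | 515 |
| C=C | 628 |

D(C–H) ≈ 399 kJ/mol

Let D be the C–H bond energy.
Σ(broken) = 4×D + 1×628 + 3×515 = 2173 + 4D
Σ(formed) = 4×811 + 4×444 = 5020
ΔH = Σ(broken) − Σ(formed) = (2173 + 4D) − (5020) = −2847 + 4D
Setting this equal to −1251 kJ gives 4D = 1596, so D = 399 kJ/mol.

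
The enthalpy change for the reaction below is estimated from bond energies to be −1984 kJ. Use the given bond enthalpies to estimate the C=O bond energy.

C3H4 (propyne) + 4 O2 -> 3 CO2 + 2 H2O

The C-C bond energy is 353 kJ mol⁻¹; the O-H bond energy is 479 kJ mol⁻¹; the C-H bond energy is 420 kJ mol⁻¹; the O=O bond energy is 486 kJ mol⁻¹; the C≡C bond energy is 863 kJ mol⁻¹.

Let D be the C=O bond energy.
Σ(broken) = 1×863 + 1×353 + 4×420 + 4×486 = 4840
Σ(formed) = 6×D + 4×479 = 1916 + 6D
ΔH = Σ(broken) − Σ(formed) = (4840) − (1916 + 6D) = +2924 − 6D
Setting this equal to −1984 kJ gives 6D = 4908, so D = 818 kJ/mol.

D(C=O) ≈ 818 kJ/mol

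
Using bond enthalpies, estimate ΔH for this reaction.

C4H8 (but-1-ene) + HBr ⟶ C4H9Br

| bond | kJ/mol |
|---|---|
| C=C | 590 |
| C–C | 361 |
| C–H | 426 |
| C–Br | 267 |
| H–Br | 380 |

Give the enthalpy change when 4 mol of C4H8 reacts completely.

Bonds broken (reactants):
  C–C: 2 × 361 = 722
  C–H: 8 × 426 = 3408
  C=C: 1 × 590 = 590
  H–Br: 1 × 380 = 380
  Σ(broken) = 5100 kJ
Bonds formed (products):
  C–Br: 1 × 267 = 267
  C–C: 3 × 361 = 1083
  C–H: 9 × 426 = 3834
  Σ(formed) = 5184 kJ
ΔH = Σ(broken) − Σ(formed) = 5100 − 5184 = −84 kJ
For 4× the reaction as written: 4 × (−84) = −336 kJ

ΔH = −336 kJ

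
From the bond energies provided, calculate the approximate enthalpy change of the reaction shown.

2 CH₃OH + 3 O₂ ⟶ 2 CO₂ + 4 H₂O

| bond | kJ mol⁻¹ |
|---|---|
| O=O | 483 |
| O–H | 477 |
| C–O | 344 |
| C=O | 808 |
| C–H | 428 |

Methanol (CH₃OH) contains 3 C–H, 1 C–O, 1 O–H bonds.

Bonds broken (reactants):
  C–H: 6 × 428 = 2568
  C–O: 2 × 344 = 688
  O–H: 2 × 477 = 954
  O=O: 3 × 483 = 1449
  Σ(broken) = 5659 kJ
Bonds formed (products):
  C=O: 4 × 808 = 3232
  O–H: 8 × 477 = 3816
  Σ(formed) = 7048 kJ
ΔH = Σ(broken) − Σ(formed) = 5659 − 7048 = −1389 kJ

ΔH ≈ −1389 kJ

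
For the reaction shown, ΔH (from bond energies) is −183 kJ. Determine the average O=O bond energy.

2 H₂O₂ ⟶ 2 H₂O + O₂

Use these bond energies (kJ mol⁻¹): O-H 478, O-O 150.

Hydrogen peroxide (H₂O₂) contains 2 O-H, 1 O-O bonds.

Let D be the O=O bond energy.
Σ(broken) = 4×478 + 2×150 = 2212
Σ(formed) = 4×478 + 1×D = 1912 + D
ΔH = Σ(broken) − Σ(formed) = (2212) − (1912 + D) = +300 − D
Setting this equal to −183 kJ gives D = 483 kJ/mol.

D(O=O) ≈ 483 kJ/mol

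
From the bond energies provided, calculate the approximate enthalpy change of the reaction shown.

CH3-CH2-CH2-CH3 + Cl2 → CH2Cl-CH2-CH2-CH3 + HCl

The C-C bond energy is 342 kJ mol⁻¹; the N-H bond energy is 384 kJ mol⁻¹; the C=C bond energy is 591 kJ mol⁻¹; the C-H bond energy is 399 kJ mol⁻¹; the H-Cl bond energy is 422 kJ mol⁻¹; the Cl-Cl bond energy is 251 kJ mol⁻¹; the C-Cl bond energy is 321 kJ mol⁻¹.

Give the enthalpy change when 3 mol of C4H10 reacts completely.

ΔH = −279 kJ

Bonds broken (reactants):
  C-C: 3 × 342 = 1026
  C-H: 10 × 399 = 3990
  Cl-Cl: 1 × 251 = 251
  Σ(broken) = 5267 kJ
Bonds formed (products):
  C-C: 3 × 342 = 1026
  C-Cl: 1 × 321 = 321
  C-H: 9 × 399 = 3591
  H-Cl: 1 × 422 = 422
  Σ(formed) = 5360 kJ
ΔH = Σ(broken) − Σ(formed) = 5267 − 5360 = −93 kJ
For 3× the reaction as written: 3 × (−93) = −279 kJ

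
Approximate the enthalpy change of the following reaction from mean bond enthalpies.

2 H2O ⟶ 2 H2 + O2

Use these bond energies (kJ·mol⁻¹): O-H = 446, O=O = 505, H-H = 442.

ΔH ≈ +395 kJ

Bonds broken (reactants):
  O-H: 4 × 446 = 1784
  Σ(broken) = 1784 kJ
Bonds formed (products):
  H-H: 2 × 442 = 884
  O=O: 1 × 505 = 505
  Σ(formed) = 1389 kJ
ΔH = Σ(broken) − Σ(formed) = 1784 − 1389 = +395 kJ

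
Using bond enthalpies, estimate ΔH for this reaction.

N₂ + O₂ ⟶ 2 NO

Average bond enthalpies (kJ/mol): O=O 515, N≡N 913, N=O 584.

ΔH ≈ +260 kJ

Bonds broken (reactants):
  N≡N: 1 × 913 = 913
  O=O: 1 × 515 = 515
  Σ(broken) = 1428 kJ
Bonds formed (products):
  N=O: 2 × 584 = 1168
  Σ(formed) = 1168 kJ
ΔH = Σ(broken) − Σ(formed) = 1428 − 1168 = +260 kJ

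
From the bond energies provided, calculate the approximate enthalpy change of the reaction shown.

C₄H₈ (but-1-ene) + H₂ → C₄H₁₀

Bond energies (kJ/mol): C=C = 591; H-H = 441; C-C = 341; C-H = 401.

ΔH ≈ −111 kJ

Bonds broken (reactants):
  C-C: 2 × 341 = 682
  C-H: 8 × 401 = 3208
  C=C: 1 × 591 = 591
  H-H: 1 × 441 = 441
  Σ(broken) = 4922 kJ
Bonds formed (products):
  C-C: 3 × 341 = 1023
  C-H: 10 × 401 = 4010
  Σ(formed) = 5033 kJ
ΔH = Σ(broken) − Σ(formed) = 4922 − 5033 = −111 kJ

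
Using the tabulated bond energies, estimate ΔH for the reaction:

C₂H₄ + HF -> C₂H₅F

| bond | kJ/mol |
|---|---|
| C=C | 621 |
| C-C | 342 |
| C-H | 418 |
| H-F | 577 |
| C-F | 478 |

Bonds broken (reactants):
  C-H: 4 × 418 = 1672
  C=C: 1 × 621 = 621
  H-F: 1 × 577 = 577
  Σ(broken) = 2870 kJ
Bonds formed (products):
  C-C: 1 × 342 = 342
  C-F: 1 × 478 = 478
  C-H: 5 × 418 = 2090
  Σ(formed) = 2910 kJ
ΔH = Σ(broken) − Σ(formed) = 2870 − 2910 = −40 kJ

ΔH ≈ −40 kJ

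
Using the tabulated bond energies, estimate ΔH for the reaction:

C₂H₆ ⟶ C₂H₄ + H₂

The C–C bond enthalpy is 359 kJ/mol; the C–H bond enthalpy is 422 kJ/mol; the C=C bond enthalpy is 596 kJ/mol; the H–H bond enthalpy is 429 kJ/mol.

Bonds broken (reactants):
  C–C: 1 × 359 = 359
  C–H: 6 × 422 = 2532
  Σ(broken) = 2891 kJ
Bonds formed (products):
  C–H: 4 × 422 = 1688
  C=C: 1 × 596 = 596
  H–H: 1 × 429 = 429
  Σ(formed) = 2713 kJ
ΔH = Σ(broken) − Σ(formed) = 2891 − 2713 = +178 kJ

ΔH ≈ +178 kJ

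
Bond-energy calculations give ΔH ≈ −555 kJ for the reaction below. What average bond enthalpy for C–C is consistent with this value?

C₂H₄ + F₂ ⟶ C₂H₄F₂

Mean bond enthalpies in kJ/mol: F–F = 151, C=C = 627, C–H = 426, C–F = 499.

Let D be the C–C bond energy.
Σ(broken) = 4×426 + 1×627 + 1×151 = 2482
Σ(formed) = 1×D + 2×499 + 4×426 = 2702 + D
ΔH = Σ(broken) − Σ(formed) = (2482) − (2702 + D) = −220 − D
Setting this equal to −555 kJ gives D = 335 kJ/mol.

D(C–C) ≈ 335 kJ/mol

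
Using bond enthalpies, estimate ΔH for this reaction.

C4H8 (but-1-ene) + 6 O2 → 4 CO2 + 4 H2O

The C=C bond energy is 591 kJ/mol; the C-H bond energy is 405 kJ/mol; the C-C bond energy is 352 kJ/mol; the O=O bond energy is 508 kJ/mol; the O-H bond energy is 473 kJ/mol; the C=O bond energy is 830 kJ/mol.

ΔH ≈ −2841 kJ

Bonds broken (reactants):
  C-C: 2 × 352 = 704
  C-H: 8 × 405 = 3240
  C=C: 1 × 591 = 591
  O=O: 6 × 508 = 3048
  Σ(broken) = 7583 kJ
Bonds formed (products):
  C=O: 8 × 830 = 6640
  O-H: 8 × 473 = 3784
  Σ(formed) = 10424 kJ
ΔH = Σ(broken) − Σ(formed) = 7583 − 10424 = −2841 kJ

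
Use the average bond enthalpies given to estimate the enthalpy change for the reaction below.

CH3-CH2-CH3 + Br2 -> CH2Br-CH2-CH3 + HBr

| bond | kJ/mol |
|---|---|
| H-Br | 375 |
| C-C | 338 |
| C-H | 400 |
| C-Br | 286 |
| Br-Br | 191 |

Bonds broken (reactants):
  Br-Br: 1 × 191 = 191
  C-C: 2 × 338 = 676
  C-H: 8 × 400 = 3200
  Σ(broken) = 4067 kJ
Bonds formed (products):
  C-Br: 1 × 286 = 286
  C-C: 2 × 338 = 676
  C-H: 7 × 400 = 2800
  H-Br: 1 × 375 = 375
  Σ(formed) = 4137 kJ
ΔH = Σ(broken) − Σ(formed) = 4067 − 4137 = −70 kJ

ΔH ≈ −70 kJ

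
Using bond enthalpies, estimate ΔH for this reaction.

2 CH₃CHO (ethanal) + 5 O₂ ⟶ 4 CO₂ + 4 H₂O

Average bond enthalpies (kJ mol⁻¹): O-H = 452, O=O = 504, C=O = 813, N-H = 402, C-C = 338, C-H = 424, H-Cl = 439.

Bonds broken (reactants):
  C-C: 2 × 338 = 676
  C-H: 8 × 424 = 3392
  C=O: 2 × 813 = 1626
  O=O: 5 × 504 = 2520
  Σ(broken) = 8214 kJ
Bonds formed (products):
  C=O: 8 × 813 = 6504
  O-H: 8 × 452 = 3616
  Σ(formed) = 10120 kJ
ΔH = Σ(broken) − Σ(formed) = 8214 − 10120 = −1906 kJ

ΔH ≈ −1906 kJ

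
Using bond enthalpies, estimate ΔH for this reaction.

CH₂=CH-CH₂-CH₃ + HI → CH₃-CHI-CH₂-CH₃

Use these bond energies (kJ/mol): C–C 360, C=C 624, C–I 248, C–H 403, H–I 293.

ΔH ≈ −94 kJ

Bonds broken (reactants):
  C–C: 2 × 360 = 720
  C–H: 8 × 403 = 3224
  C=C: 1 × 624 = 624
  H–I: 1 × 293 = 293
  Σ(broken) = 4861 kJ
Bonds formed (products):
  C–C: 3 × 360 = 1080
  C–H: 9 × 403 = 3627
  C–I: 1 × 248 = 248
  Σ(formed) = 4955 kJ
ΔH = Σ(broken) − Σ(formed) = 4861 − 4955 = −94 kJ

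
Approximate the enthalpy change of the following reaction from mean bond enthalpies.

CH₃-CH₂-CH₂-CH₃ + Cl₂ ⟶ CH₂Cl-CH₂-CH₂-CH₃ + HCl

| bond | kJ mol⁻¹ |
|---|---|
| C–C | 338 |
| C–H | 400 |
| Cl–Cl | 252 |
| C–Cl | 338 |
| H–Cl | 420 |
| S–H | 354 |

Bonds broken (reactants):
  C–C: 3 × 338 = 1014
  C–H: 10 × 400 = 4000
  Cl–Cl: 1 × 252 = 252
  Σ(broken) = 5266 kJ
Bonds formed (products):
  C–C: 3 × 338 = 1014
  C–Cl: 1 × 338 = 338
  C–H: 9 × 400 = 3600
  H–Cl: 1 × 420 = 420
  Σ(formed) = 5372 kJ
ΔH = Σ(broken) − Σ(formed) = 5266 − 5372 = −106 kJ

ΔH ≈ −106 kJ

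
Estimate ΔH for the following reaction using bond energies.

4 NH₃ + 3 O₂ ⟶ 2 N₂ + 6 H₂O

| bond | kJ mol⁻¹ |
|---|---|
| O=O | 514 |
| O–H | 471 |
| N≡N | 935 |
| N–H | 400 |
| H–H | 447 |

ΔH ≈ −1180 kJ

Bonds broken (reactants):
  N–H: 12 × 400 = 4800
  O=O: 3 × 514 = 1542
  Σ(broken) = 6342 kJ
Bonds formed (products):
  N≡N: 2 × 935 = 1870
  O–H: 12 × 471 = 5652
  Σ(formed) = 7522 kJ
ΔH = Σ(broken) − Σ(formed) = 6342 − 7522 = −1180 kJ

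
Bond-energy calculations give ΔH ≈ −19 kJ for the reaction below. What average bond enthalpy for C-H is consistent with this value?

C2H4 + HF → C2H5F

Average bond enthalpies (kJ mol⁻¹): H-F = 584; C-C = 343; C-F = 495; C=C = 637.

D(C-H) ≈ 402 kJ/mol

Let D be the C-H bond energy.
Σ(broken) = 4×D + 1×637 + 1×584 = 1221 + 4D
Σ(formed) = 1×343 + 1×495 + 5×D = 838 + 5D
ΔH = Σ(broken) − Σ(formed) = (1221 + 4D) − (838 + 5D) = +383 − D
Setting this equal to −19 kJ gives D = 402 kJ/mol.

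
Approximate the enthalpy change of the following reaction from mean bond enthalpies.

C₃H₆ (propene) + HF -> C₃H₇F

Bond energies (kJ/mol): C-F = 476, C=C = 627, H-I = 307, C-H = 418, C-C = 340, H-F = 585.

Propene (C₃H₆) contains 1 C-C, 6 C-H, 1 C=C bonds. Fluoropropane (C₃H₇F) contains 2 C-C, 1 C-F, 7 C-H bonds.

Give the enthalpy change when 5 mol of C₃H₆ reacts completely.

ΔH = −110 kJ

Bonds broken (reactants):
  C-C: 1 × 340 = 340
  C-H: 6 × 418 = 2508
  C=C: 1 × 627 = 627
  H-F: 1 × 585 = 585
  Σ(broken) = 4060 kJ
Bonds formed (products):
  C-C: 2 × 340 = 680
  C-F: 1 × 476 = 476
  C-H: 7 × 418 = 2926
  Σ(formed) = 4082 kJ
ΔH = Σ(broken) − Σ(formed) = 4060 − 4082 = −22 kJ
For 5× the reaction as written: 5 × (−22) = −110 kJ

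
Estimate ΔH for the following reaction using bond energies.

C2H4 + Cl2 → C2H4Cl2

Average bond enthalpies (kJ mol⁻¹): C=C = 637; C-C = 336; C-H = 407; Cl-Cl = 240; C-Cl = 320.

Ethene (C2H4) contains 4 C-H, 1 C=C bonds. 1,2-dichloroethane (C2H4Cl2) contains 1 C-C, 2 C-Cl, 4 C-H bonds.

ΔH ≈ −99 kJ

Bonds broken (reactants):
  C-H: 4 × 407 = 1628
  C=C: 1 × 637 = 637
  Cl-Cl: 1 × 240 = 240
  Σ(broken) = 2505 kJ
Bonds formed (products):
  C-C: 1 × 336 = 336
  C-Cl: 2 × 320 = 640
  C-H: 4 × 407 = 1628
  Σ(formed) = 2604 kJ
ΔH = Σ(broken) − Σ(formed) = 2505 − 2604 = −99 kJ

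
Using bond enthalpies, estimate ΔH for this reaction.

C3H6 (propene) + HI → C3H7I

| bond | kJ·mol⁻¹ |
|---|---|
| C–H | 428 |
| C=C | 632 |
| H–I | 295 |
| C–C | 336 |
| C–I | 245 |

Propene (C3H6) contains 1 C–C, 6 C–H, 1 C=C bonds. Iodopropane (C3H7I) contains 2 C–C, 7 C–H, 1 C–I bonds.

Bonds broken (reactants):
  C–C: 1 × 336 = 336
  C–H: 6 × 428 = 2568
  C=C: 1 × 632 = 632
  H–I: 1 × 295 = 295
  Σ(broken) = 3831 kJ
Bonds formed (products):
  C–C: 2 × 336 = 672
  C–H: 7 × 428 = 2996
  C–I: 1 × 245 = 245
  Σ(formed) = 3913 kJ
ΔH = Σ(broken) − Σ(formed) = 3831 − 3913 = −82 kJ

ΔH ≈ −82 kJ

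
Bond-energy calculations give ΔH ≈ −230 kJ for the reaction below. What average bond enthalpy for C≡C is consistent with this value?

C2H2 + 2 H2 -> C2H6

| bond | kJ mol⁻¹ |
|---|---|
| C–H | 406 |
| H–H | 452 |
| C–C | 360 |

D(C≡C) ≈ 850 kJ/mol

Let D be the C≡C bond energy.
Σ(broken) = 1×D + 2×406 + 2×452 = 1716 + D
Σ(formed) = 1×360 + 6×406 = 2796
ΔH = Σ(broken) − Σ(formed) = (1716 + D) − (2796) = −1080 + D
Setting this equal to −230 kJ gives D = 850 kJ/mol.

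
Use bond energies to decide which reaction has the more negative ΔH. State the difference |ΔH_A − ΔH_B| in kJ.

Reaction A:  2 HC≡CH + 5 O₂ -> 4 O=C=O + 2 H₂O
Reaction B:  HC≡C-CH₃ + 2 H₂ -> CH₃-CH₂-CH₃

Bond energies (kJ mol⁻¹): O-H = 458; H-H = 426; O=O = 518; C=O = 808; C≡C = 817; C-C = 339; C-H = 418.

Reaction A:
  Bonds broken (reactants):
    C≡C: 2 × 817 = 1634
    C-H: 4 × 418 = 1672
    O=O: 5 × 518 = 2590
    Σ(broken) = 5896 kJ
  Bonds formed (products):
    C=O: 8 × 808 = 6464
    O-H: 4 × 458 = 1832
    Σ(formed) = 8296 kJ
  ΔH_A = 5896 − 8296 = −2400 kJ
Reaction B:
  Bonds broken (reactants):
    C≡C: 1 × 817 = 817
    C-C: 1 × 339 = 339
    C-H: 4 × 418 = 1672
    H-H: 2 × 426 = 852
    Σ(broken) = 3680 kJ
  Bonds formed (products):
    C-C: 2 × 339 = 678
    C-H: 8 × 418 = 3344
    Σ(formed) = 4022 kJ
  ΔH_B = 3680 − 4022 = −342 kJ
ΔH_A − ΔH_B = −2058 kJ, so reaction A has the more negative ΔH; |ΔH_A − ΔH_B| = 2058 kJ.

Reaction A, by 2058 kJ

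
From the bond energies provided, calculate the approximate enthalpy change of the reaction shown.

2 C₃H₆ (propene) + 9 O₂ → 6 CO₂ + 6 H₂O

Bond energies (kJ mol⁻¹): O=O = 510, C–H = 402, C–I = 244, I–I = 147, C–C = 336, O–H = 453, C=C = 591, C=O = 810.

Bonds broken (reactants):
  C–C: 2 × 336 = 672
  C–H: 12 × 402 = 4824
  C=C: 2 × 591 = 1182
  O=O: 9 × 510 = 4590
  Σ(broken) = 11268 kJ
Bonds formed (products):
  C=O: 12 × 810 = 9720
  O–H: 12 × 453 = 5436
  Σ(formed) = 15156 kJ
ΔH = Σ(broken) − Σ(formed) = 11268 − 15156 = −3888 kJ

ΔH ≈ −3888 kJ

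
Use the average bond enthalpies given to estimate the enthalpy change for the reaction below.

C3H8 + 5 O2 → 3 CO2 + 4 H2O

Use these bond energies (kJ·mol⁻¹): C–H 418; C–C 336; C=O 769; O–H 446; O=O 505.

ΔH ≈ −1641 kJ

Bonds broken (reactants):
  C–C: 2 × 336 = 672
  C–H: 8 × 418 = 3344
  O=O: 5 × 505 = 2525
  Σ(broken) = 6541 kJ
Bonds formed (products):
  C=O: 6 × 769 = 4614
  O–H: 8 × 446 = 3568
  Σ(formed) = 8182 kJ
ΔH = Σ(broken) − Σ(formed) = 6541 − 8182 = −1641 kJ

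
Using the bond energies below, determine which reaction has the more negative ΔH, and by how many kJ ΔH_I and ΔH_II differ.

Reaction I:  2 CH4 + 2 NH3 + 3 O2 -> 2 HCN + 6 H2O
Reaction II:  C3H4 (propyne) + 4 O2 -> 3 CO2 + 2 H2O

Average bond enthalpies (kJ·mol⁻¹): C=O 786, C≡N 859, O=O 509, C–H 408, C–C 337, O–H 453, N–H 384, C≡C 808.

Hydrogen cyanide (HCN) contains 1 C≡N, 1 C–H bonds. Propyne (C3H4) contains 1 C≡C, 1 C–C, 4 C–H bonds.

Reaction II, by 840 kJ

Reaction I:
  Bonds broken (reactants):
    C–H: 8 × 408 = 3264
    N–H: 6 × 384 = 2304
    O=O: 3 × 509 = 1527
    Σ(broken) = 7095 kJ
  Bonds formed (products):
    C≡N: 2 × 859 = 1718
    C–H: 2 × 408 = 816
    O–H: 12 × 453 = 5436
    Σ(formed) = 7970 kJ
  ΔH_I = 7095 − 7970 = −875 kJ
Reaction II:
  Bonds broken (reactants):
    C≡C: 1 × 808 = 808
    C–C: 1 × 337 = 337
    C–H: 4 × 408 = 1632
    O=O: 4 × 509 = 2036
    Σ(broken) = 4813 kJ
  Bonds formed (products):
    C=O: 6 × 786 = 4716
    O–H: 4 × 453 = 1812
    Σ(formed) = 6528 kJ
  ΔH_II = 4813 − 6528 = −1715 kJ
ΔH_I − ΔH_II = +840 kJ, so reaction II has the more negative ΔH; |ΔH_I − ΔH_II| = 840 kJ.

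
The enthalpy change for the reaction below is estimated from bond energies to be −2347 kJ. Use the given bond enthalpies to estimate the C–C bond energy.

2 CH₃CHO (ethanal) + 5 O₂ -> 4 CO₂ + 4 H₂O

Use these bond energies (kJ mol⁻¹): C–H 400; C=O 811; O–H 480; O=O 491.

D(C–C) ≈ 352 kJ/mol

Let D be the C–C bond energy.
Σ(broken) = 2×D + 8×400 + 2×811 + 5×491 = 7277 + 2D
Σ(formed) = 8×811 + 8×480 = 10328
ΔH = Σ(broken) − Σ(formed) = (7277 + 2D) − (10328) = −3051 + 2D
Setting this equal to −2347 kJ gives 2D = 704, so D = 352 kJ/mol.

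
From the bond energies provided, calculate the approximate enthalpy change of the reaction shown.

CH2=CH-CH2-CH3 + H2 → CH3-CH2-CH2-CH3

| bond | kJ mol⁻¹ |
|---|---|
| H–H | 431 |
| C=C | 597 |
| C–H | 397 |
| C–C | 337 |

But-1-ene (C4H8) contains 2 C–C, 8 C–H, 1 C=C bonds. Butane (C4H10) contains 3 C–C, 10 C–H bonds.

ΔH ≈ −103 kJ

Bonds broken (reactants):
  C–C: 2 × 337 = 674
  C–H: 8 × 397 = 3176
  C=C: 1 × 597 = 597
  H–H: 1 × 431 = 431
  Σ(broken) = 4878 kJ
Bonds formed (products):
  C–C: 3 × 337 = 1011
  C–H: 10 × 397 = 3970
  Σ(formed) = 4981 kJ
ΔH = Σ(broken) − Σ(formed) = 4878 − 4981 = −103 kJ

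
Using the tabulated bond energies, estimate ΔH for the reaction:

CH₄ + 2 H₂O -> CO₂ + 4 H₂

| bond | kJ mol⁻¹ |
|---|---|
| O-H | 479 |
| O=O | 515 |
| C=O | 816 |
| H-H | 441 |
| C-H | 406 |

Bonds broken (reactants):
  C-H: 4 × 406 = 1624
  O-H: 4 × 479 = 1916
  Σ(broken) = 3540 kJ
Bonds formed (products):
  C=O: 2 × 816 = 1632
  H-H: 4 × 441 = 1764
  Σ(formed) = 3396 kJ
ΔH = Σ(broken) − Σ(formed) = 3540 − 3396 = +144 kJ

ΔH ≈ +144 kJ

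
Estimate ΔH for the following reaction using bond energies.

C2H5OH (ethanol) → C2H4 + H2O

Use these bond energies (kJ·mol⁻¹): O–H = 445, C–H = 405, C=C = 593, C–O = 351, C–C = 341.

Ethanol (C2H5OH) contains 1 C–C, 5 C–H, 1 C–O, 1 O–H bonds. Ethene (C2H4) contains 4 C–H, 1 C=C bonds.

Bonds broken (reactants):
  C–C: 1 × 341 = 341
  C–H: 5 × 405 = 2025
  C–O: 1 × 351 = 351
  O–H: 1 × 445 = 445
  Σ(broken) = 3162 kJ
Bonds formed (products):
  C–H: 4 × 405 = 1620
  C=C: 1 × 593 = 593
  O–H: 2 × 445 = 890
  Σ(formed) = 3103 kJ
ΔH = Σ(broken) − Σ(formed) = 3162 − 3103 = +59 kJ

ΔH ≈ +59 kJ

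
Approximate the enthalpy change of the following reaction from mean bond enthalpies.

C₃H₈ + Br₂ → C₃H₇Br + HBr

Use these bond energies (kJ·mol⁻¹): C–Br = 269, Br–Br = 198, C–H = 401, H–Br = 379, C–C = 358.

Bonds broken (reactants):
  Br–Br: 1 × 198 = 198
  C–C: 2 × 358 = 716
  C–H: 8 × 401 = 3208
  Σ(broken) = 4122 kJ
Bonds formed (products):
  C–Br: 1 × 269 = 269
  C–C: 2 × 358 = 716
  C–H: 7 × 401 = 2807
  H–Br: 1 × 379 = 379
  Σ(formed) = 4171 kJ
ΔH = Σ(broken) − Σ(formed) = 4122 − 4171 = −49 kJ

ΔH ≈ −49 kJ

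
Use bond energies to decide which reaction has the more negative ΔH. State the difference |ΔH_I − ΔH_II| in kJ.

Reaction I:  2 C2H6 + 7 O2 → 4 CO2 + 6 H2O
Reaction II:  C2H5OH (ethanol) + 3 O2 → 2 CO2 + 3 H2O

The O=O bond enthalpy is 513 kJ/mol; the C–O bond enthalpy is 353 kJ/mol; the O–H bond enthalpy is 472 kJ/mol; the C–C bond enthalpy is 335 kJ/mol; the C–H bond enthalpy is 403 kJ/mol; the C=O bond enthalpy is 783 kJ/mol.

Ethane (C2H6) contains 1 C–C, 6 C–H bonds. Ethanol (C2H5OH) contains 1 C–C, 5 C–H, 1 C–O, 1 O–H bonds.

Reaction I:
  Bonds broken (reactants):
    C–C: 2 × 335 = 670
    C–H: 12 × 403 = 4836
    O=O: 7 × 513 = 3591
    Σ(broken) = 9097 kJ
  Bonds formed (products):
    C=O: 8 × 783 = 6264
    O–H: 12 × 472 = 5664
    Σ(formed) = 11928 kJ
  ΔH_I = 9097 − 11928 = −2831 kJ
Reaction II:
  Bonds broken (reactants):
    C–C: 1 × 335 = 335
    C–H: 5 × 403 = 2015
    C–O: 1 × 353 = 353
    O–H: 1 × 472 = 472
    O=O: 3 × 513 = 1539
    Σ(broken) = 4714 kJ
  Bonds formed (products):
    C=O: 4 × 783 = 3132
    O–H: 6 × 472 = 2832
    Σ(formed) = 5964 kJ
  ΔH_II = 4714 − 5964 = −1250 kJ
ΔH_I − ΔH_II = −1581 kJ, so reaction I has the more negative ΔH; |ΔH_I − ΔH_II| = 1581 kJ.

Reaction I, by 1581 kJ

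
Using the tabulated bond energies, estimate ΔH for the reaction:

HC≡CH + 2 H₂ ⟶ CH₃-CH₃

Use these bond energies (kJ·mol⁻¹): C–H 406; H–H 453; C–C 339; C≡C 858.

ΔH ≈ −199 kJ

Bonds broken (reactants):
  C≡C: 1 × 858 = 858
  C–H: 2 × 406 = 812
  H–H: 2 × 453 = 906
  Σ(broken) = 2576 kJ
Bonds formed (products):
  C–C: 1 × 339 = 339
  C–H: 6 × 406 = 2436
  Σ(formed) = 2775 kJ
ΔH = Σ(broken) − Σ(formed) = 2576 − 2775 = −199 kJ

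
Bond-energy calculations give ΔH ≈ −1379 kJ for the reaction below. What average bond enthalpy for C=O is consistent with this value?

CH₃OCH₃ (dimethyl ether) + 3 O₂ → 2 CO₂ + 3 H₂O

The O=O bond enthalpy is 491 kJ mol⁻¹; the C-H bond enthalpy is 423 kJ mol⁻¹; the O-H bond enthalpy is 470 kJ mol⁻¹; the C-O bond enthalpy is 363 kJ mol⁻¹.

Let D be the C=O bond energy.
Σ(broken) = 6×423 + 2×363 + 3×491 = 4737
Σ(formed) = 4×D + 6×470 = 2820 + 4D
ΔH = Σ(broken) − Σ(formed) = (4737) − (2820 + 4D) = +1917 − 4D
Setting this equal to −1379 kJ gives 4D = 3296, so D = 824 kJ/mol.

D(C=O) ≈ 824 kJ/mol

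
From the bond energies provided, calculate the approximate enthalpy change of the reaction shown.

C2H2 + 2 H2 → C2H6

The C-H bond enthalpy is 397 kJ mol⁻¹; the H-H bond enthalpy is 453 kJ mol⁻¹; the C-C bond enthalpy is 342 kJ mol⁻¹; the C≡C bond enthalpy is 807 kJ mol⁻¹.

Bonds broken (reactants):
  C≡C: 1 × 807 = 807
  C-H: 2 × 397 = 794
  H-H: 2 × 453 = 906
  Σ(broken) = 2507 kJ
Bonds formed (products):
  C-C: 1 × 342 = 342
  C-H: 6 × 397 = 2382
  Σ(formed) = 2724 kJ
ΔH = Σ(broken) − Σ(formed) = 2507 − 2724 = −217 kJ

ΔH ≈ −217 kJ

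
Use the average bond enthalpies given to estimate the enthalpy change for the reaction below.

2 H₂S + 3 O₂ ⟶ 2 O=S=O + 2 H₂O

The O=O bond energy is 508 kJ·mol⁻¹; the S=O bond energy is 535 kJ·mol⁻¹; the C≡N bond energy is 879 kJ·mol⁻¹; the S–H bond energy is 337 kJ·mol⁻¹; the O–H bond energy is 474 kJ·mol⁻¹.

Bonds broken (reactants):
  O=O: 3 × 508 = 1524
  S–H: 4 × 337 = 1348
  Σ(broken) = 2872 kJ
Bonds formed (products):
  O–H: 4 × 474 = 1896
  S=O: 4 × 535 = 2140
  Σ(formed) = 4036 kJ
ΔH = Σ(broken) − Σ(formed) = 2872 − 4036 = −1164 kJ

ΔH ≈ −1164 kJ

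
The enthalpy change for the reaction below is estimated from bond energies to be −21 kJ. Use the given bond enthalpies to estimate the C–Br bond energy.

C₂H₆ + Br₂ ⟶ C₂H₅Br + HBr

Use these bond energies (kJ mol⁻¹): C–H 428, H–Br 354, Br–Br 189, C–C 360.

Let D be the C–Br bond energy.
Σ(broken) = 1×189 + 1×360 + 6×428 = 3117
Σ(formed) = 1×D + 1×360 + 5×428 + 1×354 = 2854 + D
ΔH = Σ(broken) − Σ(formed) = (3117) − (2854 + D) = +263 − D
Setting this equal to −21 kJ gives D = 284 kJ/mol.

D(C–Br) ≈ 284 kJ/mol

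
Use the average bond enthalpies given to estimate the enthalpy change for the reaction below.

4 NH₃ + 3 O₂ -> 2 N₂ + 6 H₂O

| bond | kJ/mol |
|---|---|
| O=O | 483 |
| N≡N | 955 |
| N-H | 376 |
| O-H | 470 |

ΔH ≈ −1589 kJ

Bonds broken (reactants):
  N-H: 12 × 376 = 4512
  O=O: 3 × 483 = 1449
  Σ(broken) = 5961 kJ
Bonds formed (products):
  N≡N: 2 × 955 = 1910
  O-H: 12 × 470 = 5640
  Σ(formed) = 7550 kJ
ΔH = Σ(broken) − Σ(formed) = 5961 − 7550 = −1589 kJ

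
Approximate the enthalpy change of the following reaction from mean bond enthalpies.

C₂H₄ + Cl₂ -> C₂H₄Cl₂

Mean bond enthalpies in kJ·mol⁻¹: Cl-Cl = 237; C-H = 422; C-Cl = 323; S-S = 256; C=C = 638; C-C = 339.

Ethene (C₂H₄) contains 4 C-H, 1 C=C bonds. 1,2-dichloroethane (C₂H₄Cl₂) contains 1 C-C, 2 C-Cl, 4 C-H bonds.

Bonds broken (reactants):
  C-H: 4 × 422 = 1688
  C=C: 1 × 638 = 638
  Cl-Cl: 1 × 237 = 237
  Σ(broken) = 2563 kJ
Bonds formed (products):
  C-C: 1 × 339 = 339
  C-Cl: 2 × 323 = 646
  C-H: 4 × 422 = 1688
  Σ(formed) = 2673 kJ
ΔH = Σ(broken) − Σ(formed) = 2563 − 2673 = −110 kJ

ΔH ≈ −110 kJ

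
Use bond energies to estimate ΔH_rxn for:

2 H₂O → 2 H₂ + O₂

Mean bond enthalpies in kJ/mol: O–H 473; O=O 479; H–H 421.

Bonds broken (reactants):
  O–H: 4 × 473 = 1892
  Σ(broken) = 1892 kJ
Bonds formed (products):
  H–H: 2 × 421 = 842
  O=O: 1 × 479 = 479
  Σ(formed) = 1321 kJ
ΔH = Σ(broken) − Σ(formed) = 1892 − 1321 = +571 kJ

ΔH ≈ +571 kJ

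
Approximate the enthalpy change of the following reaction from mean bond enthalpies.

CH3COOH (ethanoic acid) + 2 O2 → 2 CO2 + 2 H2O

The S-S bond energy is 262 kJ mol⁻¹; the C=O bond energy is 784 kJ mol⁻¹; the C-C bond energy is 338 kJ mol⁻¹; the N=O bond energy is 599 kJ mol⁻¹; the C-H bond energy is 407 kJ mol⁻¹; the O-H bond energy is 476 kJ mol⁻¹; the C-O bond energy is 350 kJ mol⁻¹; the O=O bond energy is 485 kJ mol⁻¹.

Bonds broken (reactants):
  C-C: 1 × 338 = 338
  C-H: 3 × 407 = 1221
  C-O: 1 × 350 = 350
  C=O: 1 × 784 = 784
  O-H: 1 × 476 = 476
  O=O: 2 × 485 = 970
  Σ(broken) = 4139 kJ
Bonds formed (products):
  C=O: 4 × 784 = 3136
  O-H: 4 × 476 = 1904
  Σ(formed) = 5040 kJ
ΔH = Σ(broken) − Σ(formed) = 4139 − 5040 = −901 kJ

ΔH ≈ −901 kJ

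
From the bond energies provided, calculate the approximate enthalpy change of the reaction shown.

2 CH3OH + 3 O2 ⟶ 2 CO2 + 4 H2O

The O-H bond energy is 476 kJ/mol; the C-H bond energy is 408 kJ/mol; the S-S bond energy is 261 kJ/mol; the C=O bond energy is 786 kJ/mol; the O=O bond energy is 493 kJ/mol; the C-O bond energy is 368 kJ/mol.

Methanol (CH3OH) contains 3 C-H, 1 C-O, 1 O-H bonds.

ΔH ≈ −1337 kJ

Bonds broken (reactants):
  C-H: 6 × 408 = 2448
  C-O: 2 × 368 = 736
  O-H: 2 × 476 = 952
  O=O: 3 × 493 = 1479
  Σ(broken) = 5615 kJ
Bonds formed (products):
  C=O: 4 × 786 = 3144
  O-H: 8 × 476 = 3808
  Σ(formed) = 6952 kJ
ΔH = Σ(broken) − Σ(formed) = 5615 − 6952 = −1337 kJ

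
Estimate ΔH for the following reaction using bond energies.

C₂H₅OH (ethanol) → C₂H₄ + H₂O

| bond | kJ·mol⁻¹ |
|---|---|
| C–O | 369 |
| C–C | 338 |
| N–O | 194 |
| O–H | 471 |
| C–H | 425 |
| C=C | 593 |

ΔH ≈ +68 kJ

Bonds broken (reactants):
  C–C: 1 × 338 = 338
  C–H: 5 × 425 = 2125
  C–O: 1 × 369 = 369
  O–H: 1 × 471 = 471
  Σ(broken) = 3303 kJ
Bonds formed (products):
  C–H: 4 × 425 = 1700
  C=C: 1 × 593 = 593
  O–H: 2 × 471 = 942
  Σ(formed) = 3235 kJ
ΔH = Σ(broken) − Σ(formed) = 3303 − 3235 = +68 kJ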